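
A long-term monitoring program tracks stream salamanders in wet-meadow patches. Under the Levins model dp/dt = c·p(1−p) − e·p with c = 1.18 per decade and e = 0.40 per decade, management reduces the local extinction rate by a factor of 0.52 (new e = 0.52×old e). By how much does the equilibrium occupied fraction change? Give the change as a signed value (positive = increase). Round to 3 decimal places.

Before: p* = 1 − 0.40/1.18 = 0.6610.
After the change, c = 1.18, e = 0.208, so p* = 1 − 0.208/1.18 = 0.8237.
Δp* = 0.8237 − 0.6610 = +0.1627.

0.163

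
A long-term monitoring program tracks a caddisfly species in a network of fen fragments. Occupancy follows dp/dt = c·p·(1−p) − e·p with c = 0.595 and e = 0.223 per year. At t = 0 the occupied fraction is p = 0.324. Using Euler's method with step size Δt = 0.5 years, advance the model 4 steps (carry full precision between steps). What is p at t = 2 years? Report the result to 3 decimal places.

0.436

Update rule: p ← p + [c·p·(1−p) − e·p]·Δt with Δt = 0.5.
step 1: Δp = +0.02903, p = 0.35303
step 2: Δp = +0.02859, p = 0.38162
step 3: Δp = +0.02766, p = 0.40927
step 4: Δp = +0.02629, p = 0.43557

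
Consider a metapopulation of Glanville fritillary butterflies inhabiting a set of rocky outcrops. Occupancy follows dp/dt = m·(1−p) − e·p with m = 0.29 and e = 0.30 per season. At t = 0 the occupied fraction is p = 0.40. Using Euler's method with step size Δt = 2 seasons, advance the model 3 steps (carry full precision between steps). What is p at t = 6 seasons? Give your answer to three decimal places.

0.492

Update rule: p ← p + [m·(1−p) − e·p]·Δt with Δt = 2.
t = 2: p = 0.40000 + (+0.10800) = 0.50800
t = 4: p = 0.50800 + (-0.01944) = 0.48856
t = 6: p = 0.48856 + (+0.00350) = 0.49206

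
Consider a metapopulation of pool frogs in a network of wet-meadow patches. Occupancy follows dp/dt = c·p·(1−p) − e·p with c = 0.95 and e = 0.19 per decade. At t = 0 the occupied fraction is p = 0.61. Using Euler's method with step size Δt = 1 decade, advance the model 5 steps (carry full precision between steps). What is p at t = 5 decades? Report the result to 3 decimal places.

Update rule: p ← p + [c·p·(1−p) − e·p]·Δt with Δt = 1.
p: 0.61000 → 0.72010  (Δp = +0.11011)
p: 0.72010 → 0.77476  (Δp = +0.05466)
p: 0.77476 → 0.79334  (Δp = +0.01858)
p: 0.79334 → 0.79836  (Δp = +0.00502)
p: 0.79836 → 0.79960  (Δp = +0.00124)

0.800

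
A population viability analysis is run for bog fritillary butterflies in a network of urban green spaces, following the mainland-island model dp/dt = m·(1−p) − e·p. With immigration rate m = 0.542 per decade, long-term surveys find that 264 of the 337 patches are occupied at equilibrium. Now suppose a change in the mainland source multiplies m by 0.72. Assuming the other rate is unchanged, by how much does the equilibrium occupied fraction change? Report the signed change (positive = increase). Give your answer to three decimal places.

Observed p* = 264/337 = 0.78338.
Balance m(1−p*) = e·p* gives e = m(1−p*)/p* = 0.542×0.21662/0.78338 = 0.14987.
New p* = m/(m+e) = 0.39024/(0.39024+0.14987) = 0.72252.
Δp* = 0.72252 − 0.78338 = -0.06086.

-0.061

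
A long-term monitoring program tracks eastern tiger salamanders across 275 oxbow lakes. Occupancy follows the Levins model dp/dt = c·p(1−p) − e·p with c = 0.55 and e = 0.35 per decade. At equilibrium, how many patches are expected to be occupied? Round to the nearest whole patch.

100

p* = 1 − e/c = 1 − 0.35/0.55 = 0.3636.
Expected occupied patches = N × p* = 275 × 0.3636 = 100.00 ≈ 100.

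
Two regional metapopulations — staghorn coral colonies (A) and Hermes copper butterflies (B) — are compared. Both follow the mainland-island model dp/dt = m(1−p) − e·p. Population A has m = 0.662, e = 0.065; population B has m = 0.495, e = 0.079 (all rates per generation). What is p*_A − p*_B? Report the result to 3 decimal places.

A: p*_A = m/(m+e) = 0.662/0.7270 = 0.9106.
B: p*_B = 0.495/0.5740 = 0.8624.
p*_A − p*_B = 0.9106 − 0.8624 = 0.0482.

0.048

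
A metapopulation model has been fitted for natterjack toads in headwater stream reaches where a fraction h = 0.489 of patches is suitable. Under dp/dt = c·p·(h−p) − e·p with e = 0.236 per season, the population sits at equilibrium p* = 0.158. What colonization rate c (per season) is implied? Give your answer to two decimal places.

0.71

At equilibrium c(h−p*) = e, so c = e/(h−p*).
c = 0.236/(0.489 − 0.158) = 0.236/0.3310 = 0.7130.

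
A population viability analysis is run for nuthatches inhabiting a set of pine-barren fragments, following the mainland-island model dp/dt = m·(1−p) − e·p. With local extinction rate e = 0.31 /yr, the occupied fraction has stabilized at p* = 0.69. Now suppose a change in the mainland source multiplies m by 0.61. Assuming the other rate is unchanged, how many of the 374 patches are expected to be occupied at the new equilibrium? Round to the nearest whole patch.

Balance m(1−p*) = e·p* gives m = e·p*/(1−p*) = 0.31×0.69000/0.31000 = 0.69000.
New p* = m/(m+e) = 0.42090/(0.42090+0.31000) = 0.57587.
Expected occupied = 374 × 0.57587 = 215.38 ≈ 215.

215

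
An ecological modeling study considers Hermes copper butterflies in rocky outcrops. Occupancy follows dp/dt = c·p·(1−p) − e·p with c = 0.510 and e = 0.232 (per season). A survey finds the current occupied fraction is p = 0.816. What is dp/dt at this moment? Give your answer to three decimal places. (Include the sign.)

Colonization term: c·p·(1−p) = 0.510×0.816×0.1840 = 0.07657.
Extinction term: e·p = 0.18931.
dp/dt = 0.07657 − 0.18931 = -0.11274.

-0.113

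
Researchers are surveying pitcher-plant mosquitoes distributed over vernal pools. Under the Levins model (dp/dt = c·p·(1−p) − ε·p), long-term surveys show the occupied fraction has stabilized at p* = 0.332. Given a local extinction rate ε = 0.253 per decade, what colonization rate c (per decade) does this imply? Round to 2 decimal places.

At equilibrium c(1−p*) = ε, so c = ε/(1−p*).
c = 0.253/(1 − 0.332) = 0.253/0.6680 = 0.3787.

0.38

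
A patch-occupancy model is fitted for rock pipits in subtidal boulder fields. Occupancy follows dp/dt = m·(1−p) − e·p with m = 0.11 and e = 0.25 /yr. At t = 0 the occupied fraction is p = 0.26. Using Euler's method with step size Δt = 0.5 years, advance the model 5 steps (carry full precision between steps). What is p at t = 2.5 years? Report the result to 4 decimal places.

Update rule: p ← p + [m·(1−p) − e·p]·Δt with Δt = 0.5.
step 1: Δp = +0.00820, p = 0.26820
step 2: Δp = +0.00672, p = 0.27492
step 3: Δp = +0.00551, p = 0.28044
step 4: Δp = +0.00452, p = 0.28496
step 5: Δp = +0.00371, p = 0.28867

0.2887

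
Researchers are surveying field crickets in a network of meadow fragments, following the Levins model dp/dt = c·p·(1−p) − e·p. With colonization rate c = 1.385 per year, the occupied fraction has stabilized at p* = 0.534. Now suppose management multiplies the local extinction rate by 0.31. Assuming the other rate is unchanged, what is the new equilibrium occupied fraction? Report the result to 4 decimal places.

0.8555

Balance c(1−p*) = e gives e = 1.385×(1 − 0.53400) = 0.64541.
New p* = 1 − e/c = 1 − 0.20008/1.38500 = 0.85554.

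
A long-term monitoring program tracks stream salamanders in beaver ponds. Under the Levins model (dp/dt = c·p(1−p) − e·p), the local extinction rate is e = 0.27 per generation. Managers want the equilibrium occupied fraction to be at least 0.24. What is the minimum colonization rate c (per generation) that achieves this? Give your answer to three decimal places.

p* = 1 − e/c ≥ 0.24 requires e/c ≤ 0.7600, i.e. c ≥ e/0.7600.
c_min = 0.27/0.7600 = 0.3553.

0.355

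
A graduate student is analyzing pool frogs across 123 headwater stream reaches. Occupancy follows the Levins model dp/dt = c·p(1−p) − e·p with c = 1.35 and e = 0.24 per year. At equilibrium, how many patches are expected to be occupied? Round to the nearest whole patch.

101

p* = 1 − e/c = 1 − 0.24/1.35 = 0.8222.
Expected occupied patches = N × p* = 123 × 0.8222 = 101.13 ≈ 101.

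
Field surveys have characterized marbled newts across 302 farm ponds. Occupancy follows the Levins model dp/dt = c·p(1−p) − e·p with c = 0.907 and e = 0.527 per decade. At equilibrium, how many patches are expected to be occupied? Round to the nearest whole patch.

p* = 1 − e/c = 1 − 0.527/0.907 = 0.4190.
Expected occupied patches = N × p* = 302 × 0.4190 = 126.53 ≈ 127.

127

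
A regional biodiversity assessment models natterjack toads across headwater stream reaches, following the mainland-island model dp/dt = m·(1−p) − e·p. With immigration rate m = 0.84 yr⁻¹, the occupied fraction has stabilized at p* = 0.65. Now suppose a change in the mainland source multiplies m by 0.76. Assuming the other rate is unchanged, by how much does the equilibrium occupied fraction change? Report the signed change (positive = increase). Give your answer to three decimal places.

Balance m(1−p*) = e·p* gives e = m(1−p*)/p* = 0.84×0.35000/0.65000 = 0.45231.
New p* = m/(m+e) = 0.63840/(0.63840+0.45231) = 0.58531.
Δp* = 0.58531 − 0.65000 = -0.06469.

-0.065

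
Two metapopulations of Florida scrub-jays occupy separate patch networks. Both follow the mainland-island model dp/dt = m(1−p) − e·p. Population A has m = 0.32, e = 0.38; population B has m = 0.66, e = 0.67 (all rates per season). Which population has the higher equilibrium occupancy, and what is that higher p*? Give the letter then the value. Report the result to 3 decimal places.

A: p*_A = m/(m+e) = 0.32/0.7000 = 0.4571.
B: p*_B = 0.66/1.3300 = 0.4962.
B is higher at 0.4962.

B, 0.496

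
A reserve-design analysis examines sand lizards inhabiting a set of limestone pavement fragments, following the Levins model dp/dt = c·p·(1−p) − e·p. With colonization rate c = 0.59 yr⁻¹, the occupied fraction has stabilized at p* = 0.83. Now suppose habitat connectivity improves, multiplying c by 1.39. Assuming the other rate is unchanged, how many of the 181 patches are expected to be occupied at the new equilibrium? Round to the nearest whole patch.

159

Balance c(1−p*) = e gives e = 0.59×(1 − 0.83000) = 0.10030.
New p* = 1 − e/c = 1 − 0.10030/0.82010 = 0.87770.
Expected occupied = 181 × 0.87770 = 158.86 ≈ 159.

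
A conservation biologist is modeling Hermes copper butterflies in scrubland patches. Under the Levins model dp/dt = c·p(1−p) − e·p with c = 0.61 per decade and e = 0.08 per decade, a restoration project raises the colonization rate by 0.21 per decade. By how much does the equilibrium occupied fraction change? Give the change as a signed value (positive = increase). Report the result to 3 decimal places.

Before: p* = 1 − 0.08/0.61 = 0.8689.
After the change, c = 0.82, e = 0.08, so p* = 1 − 0.08/0.82 = 0.9024.
Δp* = 0.9024 − 0.8689 = +0.0336.

0.034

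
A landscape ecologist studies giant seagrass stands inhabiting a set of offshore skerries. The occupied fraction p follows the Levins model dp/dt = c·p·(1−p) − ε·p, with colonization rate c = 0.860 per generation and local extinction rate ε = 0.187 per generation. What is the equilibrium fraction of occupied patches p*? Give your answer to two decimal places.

Setting dp/dt = 0 and dividing through by p* gives c·(1−p*) = ε.
So p* = 1 − ε/c = 1 − 0.187/0.860 = 1 − 0.2174 = 0.7826.

0.78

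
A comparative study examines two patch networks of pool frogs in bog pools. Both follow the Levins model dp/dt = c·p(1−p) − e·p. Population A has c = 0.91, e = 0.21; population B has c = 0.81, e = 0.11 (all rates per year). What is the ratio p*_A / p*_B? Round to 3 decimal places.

A: p*_A = 1 − 0.21/0.91 = 0.7692.
B: p*_B = 1 − 0.11/0.81 = 0.8642.
p*_A / p*_B = 0.7692/0.8642 = 0.8901.

0.890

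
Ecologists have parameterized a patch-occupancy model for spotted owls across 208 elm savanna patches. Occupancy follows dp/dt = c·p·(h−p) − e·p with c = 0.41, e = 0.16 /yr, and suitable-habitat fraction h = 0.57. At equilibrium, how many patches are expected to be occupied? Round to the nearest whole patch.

p* = h − e/c = 0.57 − 0.3902 = 0.1798.
Expected occupied patches = N × p* = 208 × 0.1798 = 37.39 ≈ 37.

37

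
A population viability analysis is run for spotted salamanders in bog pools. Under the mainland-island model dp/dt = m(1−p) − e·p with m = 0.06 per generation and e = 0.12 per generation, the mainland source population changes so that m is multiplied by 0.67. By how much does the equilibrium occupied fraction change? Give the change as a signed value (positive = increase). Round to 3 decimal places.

Before: p* = 0.06/(0.06+0.12) = 0.3333.
After: m = 0.0402, e = 0.12; p* = 0.0402/0.1602 = 0.2509.
Δp* = 0.2509 − 0.3333 = -0.0824.

-0.082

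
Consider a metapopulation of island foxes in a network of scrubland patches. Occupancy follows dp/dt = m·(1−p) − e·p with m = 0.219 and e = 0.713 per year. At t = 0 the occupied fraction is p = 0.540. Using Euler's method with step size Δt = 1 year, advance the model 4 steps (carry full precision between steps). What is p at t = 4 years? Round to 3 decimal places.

0.235

Update rule: p ← p + [m·(1−p) − e·p]·Δt with Δt = 1.
t = 1: p = 0.54000 + (-0.28428) = 0.25572
t = 2: p = 0.25572 + (-0.01933) = 0.23639
t = 3: p = 0.23639 + (-0.00131) = 0.23507
t = 4: p = 0.23507 + (-0.00009) = 0.23499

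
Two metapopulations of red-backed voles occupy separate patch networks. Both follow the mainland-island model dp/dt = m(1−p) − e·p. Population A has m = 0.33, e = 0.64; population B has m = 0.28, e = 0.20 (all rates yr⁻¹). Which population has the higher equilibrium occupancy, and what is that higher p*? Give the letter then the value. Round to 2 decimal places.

A: p*_A = m/(m+e) = 0.33/0.9700 = 0.3402.
B: p*_B = 0.28/0.4800 = 0.5833.
B is higher at 0.5833.

B, 0.58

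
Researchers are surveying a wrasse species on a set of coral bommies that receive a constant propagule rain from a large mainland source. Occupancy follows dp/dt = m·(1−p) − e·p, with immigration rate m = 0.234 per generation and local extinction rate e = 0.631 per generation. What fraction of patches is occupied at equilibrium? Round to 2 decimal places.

Setting dp/dt = 0: m − m·p* = e·p*, so m = (m+e)·p*.
p* = m/(m+e) = 0.234/(0.234+0.631) = 0.234/0.8650 = 0.2705.

0.27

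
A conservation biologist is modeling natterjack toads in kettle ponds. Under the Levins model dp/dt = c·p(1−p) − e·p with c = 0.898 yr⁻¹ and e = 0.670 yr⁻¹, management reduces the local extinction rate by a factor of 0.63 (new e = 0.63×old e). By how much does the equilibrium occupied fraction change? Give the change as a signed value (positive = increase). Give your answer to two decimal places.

0.28

Before: p* = 1 − 0.670/0.898 = 0.2539.
After the change, c = 0.898, e = 0.4221, so p* = 1 − 0.4221/0.898 = 0.5300.
Δp* = 0.5300 − 0.2539 = +0.2761.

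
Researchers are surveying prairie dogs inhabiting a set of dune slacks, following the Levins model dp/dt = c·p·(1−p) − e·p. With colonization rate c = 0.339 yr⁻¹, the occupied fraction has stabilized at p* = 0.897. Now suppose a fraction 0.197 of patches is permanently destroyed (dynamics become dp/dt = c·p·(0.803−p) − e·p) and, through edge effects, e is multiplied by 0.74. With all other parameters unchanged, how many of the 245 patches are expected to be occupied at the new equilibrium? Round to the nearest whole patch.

178

Balance c(1−p*) = e gives e = 0.339×(1 − 0.89700) = 0.03492.
New p* = 0.803 − e/c = 0.803 − 0.02584/0.33900 = 0.72678.
Expected occupied = 245 × 0.72678 = 178.06 ≈ 178.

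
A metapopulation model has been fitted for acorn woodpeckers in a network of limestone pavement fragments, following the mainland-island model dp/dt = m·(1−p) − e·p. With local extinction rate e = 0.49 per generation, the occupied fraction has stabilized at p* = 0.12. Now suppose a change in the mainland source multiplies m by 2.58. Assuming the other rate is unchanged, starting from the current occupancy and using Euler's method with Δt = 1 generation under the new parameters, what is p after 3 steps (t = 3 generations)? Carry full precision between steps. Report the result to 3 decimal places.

Balance m(1−p*) = e·p* gives m = e·p*/(1−p*) = 0.49×0.12000/0.88000 = 0.06682.
Starting from p₀ = 0.12000; update p ← p + (dp/dt)·Δt with the new parameters.
p: 0.12000 → 0.21290  (Δp = +0.09290)
p: 0.21290 → 0.24427  (Δp = +0.03137)
p: 0.24427 → 0.25486  (Δp = +0.01059)

0.255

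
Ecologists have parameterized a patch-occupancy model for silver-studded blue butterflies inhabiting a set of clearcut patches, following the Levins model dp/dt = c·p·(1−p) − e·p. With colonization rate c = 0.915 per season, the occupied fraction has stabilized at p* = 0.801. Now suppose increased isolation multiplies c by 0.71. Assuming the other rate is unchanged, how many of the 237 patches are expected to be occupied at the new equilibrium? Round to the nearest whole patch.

171

Balance c(1−p*) = e gives e = 0.915×(1 − 0.80100) = 0.18208.
New p* = 1 − e/c = 1 − 0.18208/0.64965 = 0.71973.
Expected occupied = 237 × 0.71973 = 170.58 ≈ 171.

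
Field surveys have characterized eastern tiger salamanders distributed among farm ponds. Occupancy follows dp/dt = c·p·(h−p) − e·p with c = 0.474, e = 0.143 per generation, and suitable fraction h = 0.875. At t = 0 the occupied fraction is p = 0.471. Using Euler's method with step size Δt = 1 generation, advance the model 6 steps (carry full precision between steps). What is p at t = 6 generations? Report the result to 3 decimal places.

0.554

Update rule: p ← p + [c·p·(h−p) − e·p]·Δt with Δt = 1.
step 1: Δp = +0.02284, p = 0.49384
step 2: Δp = +0.01860, p = 0.51244
step 3: Δp = +0.01478, p = 0.52723
step 4: Δp = +0.01152, p = 0.53875
step 5: Δp = +0.00883, p = 0.54757
step 6: Δp = +0.00668, p = 0.55425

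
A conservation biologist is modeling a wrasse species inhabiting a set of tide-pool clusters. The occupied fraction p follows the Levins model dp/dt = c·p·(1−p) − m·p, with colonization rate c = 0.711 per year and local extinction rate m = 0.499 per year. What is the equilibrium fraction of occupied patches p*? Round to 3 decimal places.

0.298

At equilibrium, colonization balances extinction: c·p*·(1−p*) = m·p*.
So p* = 1 − m/c = 1 − 0.499/0.711 = 1 − 0.7018 = 0.2982.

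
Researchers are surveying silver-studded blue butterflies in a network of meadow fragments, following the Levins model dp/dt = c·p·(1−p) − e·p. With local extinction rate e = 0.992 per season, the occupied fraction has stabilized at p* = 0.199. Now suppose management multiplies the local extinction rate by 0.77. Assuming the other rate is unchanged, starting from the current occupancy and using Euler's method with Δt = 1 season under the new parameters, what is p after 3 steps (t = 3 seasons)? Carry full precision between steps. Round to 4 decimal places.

Balance c(1−p*) = e gives c = e/(1 − 0.19900) = 0.992/0.80100 = 1.23845.
Starting from p₀ = 0.19900; update p ← p + (dp/dt)·Δt with the new parameters.
  1  |  dp/dt·Δt = +0.045404  |  p_1 = 0.244404
  2  |  dp/dt·Δt = +0.042020  |  p_2 = 0.286424
  3  |  dp/dt·Δt = +0.034339  |  p_3 = 0.320763

0.3208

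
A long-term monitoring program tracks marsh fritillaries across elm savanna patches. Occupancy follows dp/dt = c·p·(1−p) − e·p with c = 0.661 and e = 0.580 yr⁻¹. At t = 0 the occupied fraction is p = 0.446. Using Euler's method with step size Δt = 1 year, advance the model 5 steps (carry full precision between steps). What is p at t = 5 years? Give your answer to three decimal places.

0.220

Update rule: p ← p + [c·p·(1−p) − e·p]·Δt with Δt = 1.
t = 1: p = 0.44600 + (-0.09536) = 0.35064
t = 2: p = 0.35064 + (-0.05287) = 0.29777
t = 3: p = 0.29777 + (-0.03449) = 0.26328
t = 4: p = 0.26328 + (-0.02449) = 0.23879
t = 5: p = 0.23879 + (-0.01835) = 0.22044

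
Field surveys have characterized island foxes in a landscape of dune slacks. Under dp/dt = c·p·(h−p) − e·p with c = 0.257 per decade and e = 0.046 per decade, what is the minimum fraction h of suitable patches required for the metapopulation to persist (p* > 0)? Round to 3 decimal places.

0.179

p* = h − e/c is positive only when h > e/c.
h_min = e/c = 0.046/0.257 = 0.1790.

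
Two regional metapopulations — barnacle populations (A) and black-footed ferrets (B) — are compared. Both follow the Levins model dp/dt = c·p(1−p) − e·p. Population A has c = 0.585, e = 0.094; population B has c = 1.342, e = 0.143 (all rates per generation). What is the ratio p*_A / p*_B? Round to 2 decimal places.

A: p*_A = 1 − 0.094/0.585 = 0.8393.
B: p*_B = 1 − 0.143/1.342 = 0.8934.
p*_A / p*_B = 0.8393/0.8934 = 0.9394.

0.94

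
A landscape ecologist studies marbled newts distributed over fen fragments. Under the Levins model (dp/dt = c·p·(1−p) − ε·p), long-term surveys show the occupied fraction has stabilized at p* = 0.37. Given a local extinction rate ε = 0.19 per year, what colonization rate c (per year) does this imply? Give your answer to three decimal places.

At equilibrium c(1−p*) = ε, so c = ε/(1−p*).
c = 0.19/(1 − 0.37) = 0.19/0.6300 = 0.3016.

0.302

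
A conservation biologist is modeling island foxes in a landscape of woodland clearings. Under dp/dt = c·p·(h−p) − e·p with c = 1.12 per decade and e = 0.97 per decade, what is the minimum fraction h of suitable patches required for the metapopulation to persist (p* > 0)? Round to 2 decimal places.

p* = h − e/c is positive only when h > e/c.
h_min = e/c = 0.97/1.12 = 0.8661.

0.87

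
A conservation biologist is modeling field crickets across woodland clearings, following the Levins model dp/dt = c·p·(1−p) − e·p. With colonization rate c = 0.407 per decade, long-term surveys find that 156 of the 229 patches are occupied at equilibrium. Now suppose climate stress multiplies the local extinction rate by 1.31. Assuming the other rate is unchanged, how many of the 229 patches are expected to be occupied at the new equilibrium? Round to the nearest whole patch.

133

Observed p* = 156/229 = 0.68122.
Balance c(1−p*) = e gives e = 0.407×(1 − 0.68122) = 0.12974.
New p* = 1 − e/c = 1 − 0.16996/0.40700 = 0.58241.
Expected occupied = 229 × 0.58241 = 133.37 ≈ 133.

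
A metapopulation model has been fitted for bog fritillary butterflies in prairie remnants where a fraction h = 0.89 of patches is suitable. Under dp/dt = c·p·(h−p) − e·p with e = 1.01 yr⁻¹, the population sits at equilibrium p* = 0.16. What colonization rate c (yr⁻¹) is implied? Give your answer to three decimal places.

1.384

At equilibrium c(h−p*) = e, so c = e/(h−p*).
c = 1.01/(0.89 − 0.16) = 1.01/0.7300 = 1.3836.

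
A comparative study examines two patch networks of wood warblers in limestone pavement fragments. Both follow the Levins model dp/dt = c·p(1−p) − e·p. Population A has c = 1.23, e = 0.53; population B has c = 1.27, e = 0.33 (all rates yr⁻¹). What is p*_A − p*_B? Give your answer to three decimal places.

A: p*_A = 1 − 0.53/1.23 = 0.5691.
B: p*_B = 1 − 0.33/1.27 = 0.7402.
p*_A − p*_B = 0.5691 − 0.7402 = -0.1711.

-0.171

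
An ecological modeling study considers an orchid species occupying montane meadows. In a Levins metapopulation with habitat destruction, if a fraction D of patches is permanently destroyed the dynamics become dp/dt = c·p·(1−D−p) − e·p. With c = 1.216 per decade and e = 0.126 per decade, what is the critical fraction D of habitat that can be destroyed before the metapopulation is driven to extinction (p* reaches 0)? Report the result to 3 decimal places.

0.896

The nontrivial equilibrium is p* = (1−D) − e/c; extinction occurs when this hits zero.
So D_crit = 1 − e/c = 1 − 0.126/1.216 = 1 − 0.1036 = 0.8964.
This equals the undisturbed p*, a classic result of Lande's extension.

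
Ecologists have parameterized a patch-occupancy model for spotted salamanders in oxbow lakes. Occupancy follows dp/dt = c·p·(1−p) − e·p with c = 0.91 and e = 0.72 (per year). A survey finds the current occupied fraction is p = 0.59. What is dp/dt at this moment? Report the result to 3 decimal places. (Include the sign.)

-0.205

Colonization term: c·p·(1−p) = 0.91×0.59×0.4100 = 0.22013.
Extinction term: e·p = 0.42480.
dp/dt = 0.22013 − 0.42480 = -0.20467.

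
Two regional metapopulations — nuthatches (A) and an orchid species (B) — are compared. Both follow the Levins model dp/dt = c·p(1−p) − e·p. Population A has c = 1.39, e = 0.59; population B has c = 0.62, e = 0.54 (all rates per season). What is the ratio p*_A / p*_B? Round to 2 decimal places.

4.46

A: p*_A = 1 − 0.59/1.39 = 0.5755.
B: p*_B = 1 − 0.54/0.62 = 0.1290.
p*_A / p*_B = 0.5755/0.1290 = 4.4604.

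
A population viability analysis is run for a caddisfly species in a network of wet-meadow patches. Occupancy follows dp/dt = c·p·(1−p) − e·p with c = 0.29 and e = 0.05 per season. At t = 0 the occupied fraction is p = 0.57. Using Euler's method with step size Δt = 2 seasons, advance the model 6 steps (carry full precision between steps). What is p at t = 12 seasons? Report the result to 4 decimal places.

Update rule: p ← p + [c·p·(1−p) − e·p]·Δt with Δt = 2.
  1  |  dp/dt·Δt = +0.085158  |  p_1 = 0.655158
  2  |  dp/dt·Δt = +0.065521  |  p_2 = 0.720679
  3  |  dp/dt·Δt = +0.044686  |  p_3 = 0.765366
  4  |  dp/dt·Δt = +0.027620  |  p_4 = 0.792986
  5  |  dp/dt·Δt = +0.015914  |  p_5 = 0.808900
  6  |  dp/dt·Δt = +0.008767  |  p_6 = 0.817667

0.8177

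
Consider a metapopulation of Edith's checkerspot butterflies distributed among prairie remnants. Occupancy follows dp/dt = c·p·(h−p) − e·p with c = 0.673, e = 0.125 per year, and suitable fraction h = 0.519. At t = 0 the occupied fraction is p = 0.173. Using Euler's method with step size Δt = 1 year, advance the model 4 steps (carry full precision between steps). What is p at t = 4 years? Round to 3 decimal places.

0.244

Update rule: p ← p + [c·p·(h−p) − e·p]·Δt with Δt = 1.
step 1: Δp = +0.01866, p = 0.19166
step 2: Δp = +0.01827, p = 0.20992
step 3: Δp = +0.01743, p = 0.22735
step 4: Δp = +0.01621, p = 0.24356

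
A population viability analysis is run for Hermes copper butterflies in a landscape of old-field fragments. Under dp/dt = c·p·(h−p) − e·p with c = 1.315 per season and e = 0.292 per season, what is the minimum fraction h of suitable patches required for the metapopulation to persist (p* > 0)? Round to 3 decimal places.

0.222

p* = h − e/c is positive only when h > e/c.
h_min = e/c = 0.292/1.315 = 0.2221.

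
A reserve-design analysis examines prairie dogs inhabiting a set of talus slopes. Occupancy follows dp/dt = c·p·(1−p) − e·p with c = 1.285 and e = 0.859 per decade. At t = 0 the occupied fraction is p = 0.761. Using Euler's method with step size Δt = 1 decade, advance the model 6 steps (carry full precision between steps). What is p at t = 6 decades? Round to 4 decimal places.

0.3321

Update rule: p ← p + [c·p·(1−p) − e·p]·Δt with Δt = 1.
  1  |  dp/dt·Δt = -0.419984  |  p_1 = 0.341016
  2  |  dp/dt·Δt = -0.004162  |  p_2 = 0.336853
  3  |  dp/dt·Δt = -0.002310  |  p_3 = 0.334544
  4  |  dp/dt·Δt = -0.001301  |  p_4 = 0.333243
  5  |  dp/dt·Δt = -0.000739  |  p_5 = 0.332504
  6  |  dp/dt·Δt = -0.000421  |  p_6 = 0.332083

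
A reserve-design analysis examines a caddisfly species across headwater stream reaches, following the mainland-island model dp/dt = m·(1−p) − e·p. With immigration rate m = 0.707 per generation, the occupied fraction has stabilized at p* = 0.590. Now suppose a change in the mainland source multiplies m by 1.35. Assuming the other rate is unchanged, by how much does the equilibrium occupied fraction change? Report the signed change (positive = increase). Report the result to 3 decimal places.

Balance m(1−p*) = e·p* gives e = m(1−p*)/p* = 0.707×0.41000/0.59000 = 0.49131.
New p* = m/(m+e) = 0.95445/(0.95445+0.49131) = 0.66017.
Δp* = 0.66017 − 0.59000 = +0.07017.

0.070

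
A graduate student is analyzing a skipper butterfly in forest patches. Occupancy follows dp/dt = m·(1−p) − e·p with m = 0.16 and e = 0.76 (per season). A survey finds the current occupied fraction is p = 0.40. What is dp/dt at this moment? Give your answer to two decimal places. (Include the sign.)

-0.21

Colonization term: m·(1−p) = 0.16×0.6000 = 0.09600.
Extinction term: e·p = 0.30400.
dp/dt = 0.09600 − 0.30400 = -0.20800.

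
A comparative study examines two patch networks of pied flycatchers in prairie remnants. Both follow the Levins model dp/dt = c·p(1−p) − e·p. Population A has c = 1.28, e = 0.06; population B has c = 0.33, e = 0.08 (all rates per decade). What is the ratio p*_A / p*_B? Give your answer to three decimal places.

1.258

A: p*_A = 1 − 0.06/1.28 = 0.9531.
B: p*_B = 1 − 0.08/0.33 = 0.7576.
p*_A / p*_B = 0.9531/0.7576 = 1.2581.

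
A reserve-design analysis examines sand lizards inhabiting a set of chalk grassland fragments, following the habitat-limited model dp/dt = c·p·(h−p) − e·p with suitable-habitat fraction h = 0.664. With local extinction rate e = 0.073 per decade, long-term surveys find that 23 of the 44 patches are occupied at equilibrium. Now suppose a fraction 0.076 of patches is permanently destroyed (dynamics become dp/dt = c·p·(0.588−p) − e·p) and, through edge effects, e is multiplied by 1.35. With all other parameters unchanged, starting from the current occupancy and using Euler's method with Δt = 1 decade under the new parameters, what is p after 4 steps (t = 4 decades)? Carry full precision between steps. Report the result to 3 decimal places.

0.437

Observed p* = 23/44 = 0.52273.
Balance c(h−p*) = e gives c = e/(0.664 − 0.52273) = 0.073/0.14127 = 0.51673.
Starting from p₀ = 0.52273; update p ← p + (dp/dt)·Δt with the new parameters.
  1  |  dp/dt·Δt = -0.033884  |  p_1 = 0.488843
  2  |  dp/dt·Δt = -0.023128  |  p_2 = 0.465715
  3  |  dp/dt·Δt = -0.016468  |  p_3 = 0.449246
  4  |  dp/dt·Δt = -0.012063  |  p_4 = 0.437183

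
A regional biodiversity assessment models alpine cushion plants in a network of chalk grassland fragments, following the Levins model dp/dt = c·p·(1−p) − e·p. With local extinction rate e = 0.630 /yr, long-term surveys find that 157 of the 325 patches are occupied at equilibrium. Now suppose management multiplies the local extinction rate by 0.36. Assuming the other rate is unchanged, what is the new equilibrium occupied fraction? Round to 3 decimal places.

Observed p* = 157/325 = 0.48308.
Balance c(1−p*) = e gives c = e/(1 − 0.48308) = 0.630/0.51692 = 1.21876.
New p* = 1 − e/c = 1 − 0.22680/1.21876 = 0.81391.

0.814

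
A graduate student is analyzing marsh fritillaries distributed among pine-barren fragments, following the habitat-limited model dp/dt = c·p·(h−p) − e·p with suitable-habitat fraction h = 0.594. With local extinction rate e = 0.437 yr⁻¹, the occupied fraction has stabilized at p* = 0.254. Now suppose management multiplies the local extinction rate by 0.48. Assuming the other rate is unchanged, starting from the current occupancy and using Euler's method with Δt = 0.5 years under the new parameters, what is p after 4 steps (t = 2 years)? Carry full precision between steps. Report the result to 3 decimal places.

Balance c(h−p*) = e gives c = e/(0.594 − 0.25400) = 0.437/0.34000 = 1.28529.
Starting from p₀ = 0.25400; update p ← p + (dp/dt)·Δt with the new parameters.
  1  |  dp/dt·Δt = +0.028859  |  p_1 = 0.282859
  2  |  dp/dt·Δt = +0.026892  |  p_2 = 0.309752
  3  |  dp/dt·Δt = +0.024096  |  p_3 = 0.333848
  4  |  dp/dt·Δt = +0.020801  |  p_4 = 0.354649

0.355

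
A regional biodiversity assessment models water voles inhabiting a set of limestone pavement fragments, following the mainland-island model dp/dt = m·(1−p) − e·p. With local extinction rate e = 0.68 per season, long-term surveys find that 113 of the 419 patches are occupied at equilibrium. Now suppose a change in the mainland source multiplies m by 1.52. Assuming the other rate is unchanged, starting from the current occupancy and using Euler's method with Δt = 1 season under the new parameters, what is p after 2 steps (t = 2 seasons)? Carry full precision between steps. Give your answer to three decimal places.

Observed p* = 113/419 = 0.26969.
Balance m(1−p*) = e·p* gives m = e·p*/(1−p*) = 0.68×0.26969/0.73031 = 0.25111.
Starting from p₀ = 0.26969; update p ← p + (dp/dt)·Δt with the new parameters.
  1  |  dp/dt·Δt = +0.095362  |  p_1 = 0.365052
  2  |  dp/dt·Δt = -0.005883  |  p_2 = 0.359169

0.359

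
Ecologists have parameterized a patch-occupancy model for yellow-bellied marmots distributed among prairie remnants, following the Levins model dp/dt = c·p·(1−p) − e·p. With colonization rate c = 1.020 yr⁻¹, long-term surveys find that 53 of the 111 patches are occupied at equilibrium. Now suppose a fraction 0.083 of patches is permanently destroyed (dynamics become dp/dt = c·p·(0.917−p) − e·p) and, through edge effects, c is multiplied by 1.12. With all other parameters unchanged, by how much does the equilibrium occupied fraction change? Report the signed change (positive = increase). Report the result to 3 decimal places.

-0.027

Observed p* = 53/111 = 0.47748.
Balance c(1−p*) = e gives e = 1.020×(1 − 0.47748) = 0.53297.
New p* = 0.917 − e/c = 0.917 − 0.53297/1.14240 = 0.45046.
Δp* = 0.45046 − 0.47748 = -0.02702.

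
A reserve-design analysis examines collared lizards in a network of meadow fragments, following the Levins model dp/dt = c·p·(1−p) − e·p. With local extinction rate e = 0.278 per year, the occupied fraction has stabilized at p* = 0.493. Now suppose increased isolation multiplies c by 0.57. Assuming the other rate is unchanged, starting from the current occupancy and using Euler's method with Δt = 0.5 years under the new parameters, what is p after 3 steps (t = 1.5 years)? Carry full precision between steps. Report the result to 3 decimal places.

Balance c(1−p*) = e gives c = e/(1 − 0.49300) = 0.278/0.50700 = 0.54832.
Starting from p₀ = 0.49300; update p ← p + (dp/dt)·Δt with the new parameters.
t = 0.5: p = 0.49300 + (-0.02947) = 0.46353
t = 1: p = 0.46353 + (-0.02557) = 0.43796
t = 1.5: p = 0.43796 + (-0.02241) = 0.41555

0.416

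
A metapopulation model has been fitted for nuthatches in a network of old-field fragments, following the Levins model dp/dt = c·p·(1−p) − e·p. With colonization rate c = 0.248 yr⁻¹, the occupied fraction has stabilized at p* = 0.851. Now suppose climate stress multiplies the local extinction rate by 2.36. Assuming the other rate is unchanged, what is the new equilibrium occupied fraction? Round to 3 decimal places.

0.648

Balance c(1−p*) = e gives e = 0.248×(1 − 0.85100) = 0.03695.
New p* = 1 − e/c = 1 − 0.08720/0.24800 = 0.64839.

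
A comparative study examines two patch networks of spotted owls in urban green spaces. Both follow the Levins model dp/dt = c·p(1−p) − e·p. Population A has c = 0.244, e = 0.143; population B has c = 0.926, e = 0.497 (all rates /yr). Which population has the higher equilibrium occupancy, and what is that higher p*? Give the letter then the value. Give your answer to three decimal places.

A: p*_A = 1 − 0.143/0.244 = 0.4139.
B: p*_B = 1 − 0.497/0.926 = 0.4633.
B is higher at 0.4633.

B, 0.463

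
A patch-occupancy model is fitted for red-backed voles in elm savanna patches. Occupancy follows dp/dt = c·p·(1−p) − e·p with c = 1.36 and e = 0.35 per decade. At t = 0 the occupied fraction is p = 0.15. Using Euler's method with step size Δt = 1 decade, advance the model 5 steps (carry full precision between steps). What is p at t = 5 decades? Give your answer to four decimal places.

0.7424

Update rule: p ← p + [c·p·(1−p) − e·p]·Δt with Δt = 1.
  1  |  dp/dt·Δt = +0.120900  |  p_1 = 0.270900
  2  |  dp/dt·Δt = +0.173803  |  p_2 = 0.444703
  3  |  dp/dt·Δt = +0.180195  |  p_3 = 0.624898
  4  |  dp/dt·Δt = +0.100070  |  p_4 = 0.724968
  5  |  dp/dt·Δt = +0.017430  |  p_5 = 0.742399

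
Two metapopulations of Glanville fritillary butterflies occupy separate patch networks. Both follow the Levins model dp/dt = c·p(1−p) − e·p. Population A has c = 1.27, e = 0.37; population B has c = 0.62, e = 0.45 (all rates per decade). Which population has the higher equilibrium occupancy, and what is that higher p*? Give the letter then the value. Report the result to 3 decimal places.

A: p*_A = 1 − 0.37/1.27 = 0.7087.
B: p*_B = 1 − 0.45/0.62 = 0.2742.
A is higher at 0.7087.

A, 0.709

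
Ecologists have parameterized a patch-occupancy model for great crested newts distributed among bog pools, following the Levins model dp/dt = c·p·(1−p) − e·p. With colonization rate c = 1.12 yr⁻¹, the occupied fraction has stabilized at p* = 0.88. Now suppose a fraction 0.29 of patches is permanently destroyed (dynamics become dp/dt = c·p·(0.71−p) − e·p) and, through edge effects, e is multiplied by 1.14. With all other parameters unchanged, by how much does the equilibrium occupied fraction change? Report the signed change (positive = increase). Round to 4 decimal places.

-0.3068

Balance c(1−p*) = e gives e = 1.12×(1 − 0.88000) = 0.13440.
New p* = 0.71 − e/c = 0.71 − 0.15322/1.12000 = 0.57320.
Δp* = 0.57320 − 0.88000 = -0.30680.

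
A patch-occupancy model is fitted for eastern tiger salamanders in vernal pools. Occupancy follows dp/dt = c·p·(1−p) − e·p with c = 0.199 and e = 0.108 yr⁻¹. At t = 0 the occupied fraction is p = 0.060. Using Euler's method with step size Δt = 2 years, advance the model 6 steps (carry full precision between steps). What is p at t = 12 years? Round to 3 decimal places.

0.137

Update rule: p ← p + [c·p·(1−p) − e·p]·Δt with Δt = 2.
t = 2: p = 0.06000 + (+0.00949) = 0.06949
t = 4: p = 0.06949 + (+0.01072) = 0.08021
t = 6: p = 0.08021 + (+0.01204) = 0.09225
t = 8: p = 0.09225 + (+0.01340) = 0.10565
t = 10: p = 0.10565 + (+0.01479) = 0.12044
t = 12: p = 0.12044 + (+0.01615) = 0.13659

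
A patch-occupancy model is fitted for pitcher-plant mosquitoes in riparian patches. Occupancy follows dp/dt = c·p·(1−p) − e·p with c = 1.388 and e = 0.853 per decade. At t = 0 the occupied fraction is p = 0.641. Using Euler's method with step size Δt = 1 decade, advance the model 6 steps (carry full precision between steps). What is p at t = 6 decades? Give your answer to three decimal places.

0.386

Update rule: p ← p + [c·p·(1−p) − e·p]·Δt with Δt = 1.
  1  |  dp/dt·Δt = -0.227368  |  p_1 = 0.413632
  2  |  dp/dt·Δt = -0.016182  |  p_2 = 0.397450
  3  |  dp/dt·Δt = -0.006622  |  p_3 = 0.390828
  4  |  dp/dt·Δt = -0.002919  |  p_4 = 0.387909
  5  |  dp/dt·Δt = -0.001326  |  p_5 = 0.386583
  6  |  dp/dt·Δt = -0.000610  |  p_6 = 0.385973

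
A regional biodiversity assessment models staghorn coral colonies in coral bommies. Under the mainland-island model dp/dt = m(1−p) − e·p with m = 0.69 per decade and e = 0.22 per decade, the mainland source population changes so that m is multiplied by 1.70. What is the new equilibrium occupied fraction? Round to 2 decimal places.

0.84

Before: p* = 0.69/(0.69+0.22) = 0.7582.
After: m = 1.173, e = 0.22; p* = 1.173/1.3930 = 0.8421.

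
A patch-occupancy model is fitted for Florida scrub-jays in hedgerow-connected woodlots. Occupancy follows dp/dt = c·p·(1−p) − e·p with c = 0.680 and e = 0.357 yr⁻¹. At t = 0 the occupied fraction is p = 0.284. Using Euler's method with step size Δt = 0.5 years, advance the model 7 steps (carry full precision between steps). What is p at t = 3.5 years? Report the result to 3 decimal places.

Update rule: p ← p + [c·p·(1−p) − e·p]·Δt with Δt = 0.5.
p: 0.28400 → 0.30244  (Δp = +0.01844)
p: 0.30244 → 0.32019  (Δp = +0.01774)
p: 0.32019 → 0.33704  (Δp = +0.01685)
p: 0.33704 → 0.35285  (Δp = +0.01581)
p: 0.35285 → 0.36750  (Δp = +0.01465)
p: 0.36750 → 0.38094  (Δp = +0.01343)
p: 0.38094 → 0.39312  (Δp = +0.01218)

0.393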